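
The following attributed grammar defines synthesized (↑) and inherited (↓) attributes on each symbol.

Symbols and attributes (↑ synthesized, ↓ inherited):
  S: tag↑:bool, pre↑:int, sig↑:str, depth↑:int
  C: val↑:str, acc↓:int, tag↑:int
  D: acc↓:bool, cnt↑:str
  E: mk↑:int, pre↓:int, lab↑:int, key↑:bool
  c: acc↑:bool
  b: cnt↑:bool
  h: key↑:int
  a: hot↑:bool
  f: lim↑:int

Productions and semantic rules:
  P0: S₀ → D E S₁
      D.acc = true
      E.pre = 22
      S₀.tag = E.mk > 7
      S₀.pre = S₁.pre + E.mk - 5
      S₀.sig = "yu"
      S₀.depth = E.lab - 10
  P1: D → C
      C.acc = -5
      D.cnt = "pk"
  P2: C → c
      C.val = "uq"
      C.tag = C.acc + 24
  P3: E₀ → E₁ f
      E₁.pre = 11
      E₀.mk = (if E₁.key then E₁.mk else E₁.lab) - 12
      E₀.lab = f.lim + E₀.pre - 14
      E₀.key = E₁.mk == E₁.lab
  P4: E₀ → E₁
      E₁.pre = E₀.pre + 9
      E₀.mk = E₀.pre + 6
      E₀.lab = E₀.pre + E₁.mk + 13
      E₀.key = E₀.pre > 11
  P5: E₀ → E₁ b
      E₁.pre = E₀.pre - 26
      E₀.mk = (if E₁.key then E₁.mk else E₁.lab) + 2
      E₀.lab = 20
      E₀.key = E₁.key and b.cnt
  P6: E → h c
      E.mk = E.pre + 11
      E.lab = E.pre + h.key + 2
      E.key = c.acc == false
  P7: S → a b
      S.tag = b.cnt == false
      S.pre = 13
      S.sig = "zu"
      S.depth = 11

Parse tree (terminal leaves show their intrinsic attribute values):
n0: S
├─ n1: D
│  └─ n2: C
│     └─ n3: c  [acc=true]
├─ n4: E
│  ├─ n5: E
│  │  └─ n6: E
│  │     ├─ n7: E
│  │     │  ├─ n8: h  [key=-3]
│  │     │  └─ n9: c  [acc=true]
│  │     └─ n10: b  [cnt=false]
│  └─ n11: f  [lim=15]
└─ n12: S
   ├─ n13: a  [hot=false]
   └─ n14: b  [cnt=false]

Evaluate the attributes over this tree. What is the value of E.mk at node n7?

1. n1.acc = true  [true]
2. n2.acc = -5  [-5]
3. n3.acc = true  [terminal]
4. n2.val = "uq"  ["uq"]
5. n2.tag = 19  [C.acc + 24]
6. n1.cnt = "pk"  ["pk"]
7. n4.pre = 22  [22]
8. n5.pre = 11  [11]
9. n6.pre = 20  [E₀.pre + 9]
10. n7.pre = -6  [E₀.pre - 26]
11. n8.key = -3  [terminal]
12. n9.acc = true  [terminal]
13. n7.mk = 5  [E.pre + 11]
14. n7.lab = -7  [E.pre + h.key + 2]
15. n7.key = false  [c.acc == false]
16. n10.cnt = false  [terminal]
17. n6.mk = -5  [(if E₁.key then E₁.mk else E₁.lab) + 2]
18. n6.lab = 20  [20]
19. n6.key = false  [E₁.key and b.cnt]
20. n5.mk = 17  [E₀.pre + 6]
21. n5.lab = 19  [E₀.pre + E₁.mk + 13]
22. n5.key = false  [E₀.pre > 11]
23. n11.lim = 15  [terminal]
24. n4.mk = 7  [(if E₁.key then E₁.mk else E₁.lab) - 12]
25. n4.lab = 23  [f.lim + E₀.pre - 14]
26. n4.key = false  [E₁.mk == E₁.lab]
27. n13.hot = false  [terminal]
28. n14.cnt = false  [terminal]
29. n12.tag = true  [b.cnt == false]
30. n12.pre = 13  [13]
31. n12.sig = "zu"  ["zu"]
32. n12.depth = 11  [11]
33. n0.tag = false  [E.mk > 7]
34. n0.pre = 15  [S₁.pre + E.mk - 5]
35. n0.sig = "yu"  ["yu"]
36. n0.depth = 13  [E.lab - 10]

5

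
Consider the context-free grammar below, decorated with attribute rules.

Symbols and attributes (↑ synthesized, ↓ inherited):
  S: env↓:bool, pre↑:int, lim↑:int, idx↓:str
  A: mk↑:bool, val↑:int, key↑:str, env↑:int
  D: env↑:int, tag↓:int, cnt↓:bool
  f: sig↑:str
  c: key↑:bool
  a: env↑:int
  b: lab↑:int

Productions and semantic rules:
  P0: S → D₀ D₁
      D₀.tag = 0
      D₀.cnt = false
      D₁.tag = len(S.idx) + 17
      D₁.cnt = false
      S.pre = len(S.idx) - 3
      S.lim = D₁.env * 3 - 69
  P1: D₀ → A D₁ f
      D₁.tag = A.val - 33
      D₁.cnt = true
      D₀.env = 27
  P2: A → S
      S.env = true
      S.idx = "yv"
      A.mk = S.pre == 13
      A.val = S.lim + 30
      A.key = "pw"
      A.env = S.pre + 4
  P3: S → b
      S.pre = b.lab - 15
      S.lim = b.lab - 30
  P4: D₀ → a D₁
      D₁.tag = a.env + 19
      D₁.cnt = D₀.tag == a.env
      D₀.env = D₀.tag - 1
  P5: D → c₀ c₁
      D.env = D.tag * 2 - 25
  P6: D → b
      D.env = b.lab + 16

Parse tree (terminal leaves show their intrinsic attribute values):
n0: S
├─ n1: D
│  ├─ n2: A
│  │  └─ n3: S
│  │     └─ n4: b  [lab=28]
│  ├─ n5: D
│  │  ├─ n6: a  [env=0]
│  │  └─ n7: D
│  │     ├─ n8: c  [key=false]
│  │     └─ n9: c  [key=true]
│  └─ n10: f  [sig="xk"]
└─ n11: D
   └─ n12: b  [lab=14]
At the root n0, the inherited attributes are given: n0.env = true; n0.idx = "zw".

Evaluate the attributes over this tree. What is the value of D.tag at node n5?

-5

1. n0.env = true  [given at root]
2. n0.idx = "zw"  [given at root]
3. n1.tag = 0  [0]
4. n1.cnt = false  [false]
5. n3.env = true  [true]
6. n3.idx = "yv"  ["yv"]
7. n4.lab = 28  [terminal]
8. n3.pre = 13  [b.lab - 15]
9. n3.lim = -2  [b.lab - 30]
10. n2.mk = true  [S.pre == 13]
11. n2.val = 28  [S.lim + 30]
12. n2.key = "pw"  ["pw"]
13. n2.env = 17  [S.pre + 4]
14. n5.tag = -5  [A.val - 33]
15. n5.cnt = true  [true]
16. n6.env = 0  [terminal]
17. n7.tag = 19  [a.env + 19]
18. n7.cnt = false  [D₀.tag == a.env]
19. n8.key = false  [terminal]
20. n9.key = true  [terminal]
21. n7.env = 13  [D.tag * 2 - 25]
22. n5.env = -6  [D₀.tag - 1]
23. n10.sig = "xk"  [terminal]
24. n1.env = 27  [27]
25. n11.tag = 19  [len(S.idx) + 17]
26. n11.cnt = false  [false]
27. n12.lab = 14  [terminal]
28. n11.env = 30  [b.lab + 16]
29. n0.pre = -1  [len(S.idx) - 3]
30. n0.lim = 21  [D₁.env * 3 - 69]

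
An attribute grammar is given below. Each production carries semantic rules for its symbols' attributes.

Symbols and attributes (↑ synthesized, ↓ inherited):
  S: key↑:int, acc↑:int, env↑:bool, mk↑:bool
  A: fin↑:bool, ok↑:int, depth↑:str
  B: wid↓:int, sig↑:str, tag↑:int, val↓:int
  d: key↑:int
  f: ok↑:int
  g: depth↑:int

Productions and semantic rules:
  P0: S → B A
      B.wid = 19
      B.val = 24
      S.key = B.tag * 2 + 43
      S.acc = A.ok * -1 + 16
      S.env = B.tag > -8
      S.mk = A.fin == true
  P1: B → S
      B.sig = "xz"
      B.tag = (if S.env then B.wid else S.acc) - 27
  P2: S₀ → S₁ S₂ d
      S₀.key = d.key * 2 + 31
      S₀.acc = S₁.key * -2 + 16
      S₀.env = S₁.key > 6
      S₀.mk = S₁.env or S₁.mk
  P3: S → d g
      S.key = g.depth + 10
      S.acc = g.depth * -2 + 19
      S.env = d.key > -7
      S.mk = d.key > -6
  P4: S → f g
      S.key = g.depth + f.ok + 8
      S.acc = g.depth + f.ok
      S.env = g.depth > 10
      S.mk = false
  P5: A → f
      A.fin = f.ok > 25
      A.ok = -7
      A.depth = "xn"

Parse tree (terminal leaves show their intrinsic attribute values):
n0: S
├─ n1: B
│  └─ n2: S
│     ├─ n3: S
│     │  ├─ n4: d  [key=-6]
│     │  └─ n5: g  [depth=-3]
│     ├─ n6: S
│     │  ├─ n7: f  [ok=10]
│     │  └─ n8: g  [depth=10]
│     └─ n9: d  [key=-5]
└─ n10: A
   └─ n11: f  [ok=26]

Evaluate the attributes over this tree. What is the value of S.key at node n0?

1. n1.wid = 19  [19]
2. n1.val = 24  [24]
3. n4.key = -6  [terminal]
4. n5.depth = -3  [terminal]
5. n3.key = 7  [g.depth + 10]
6. n3.acc = 25  [g.depth * -2 + 19]
7. n3.env = true  [d.key > -7]
8. n3.mk = false  [d.key > -6]
9. n7.ok = 10  [terminal]
10. n8.depth = 10  [terminal]
11. n6.key = 28  [g.depth + f.ok + 8]
12. n6.acc = 20  [g.depth + f.ok]
13. n6.env = false  [g.depth > 10]
14. n6.mk = false  [false]
15. n9.key = -5  [terminal]
16. n2.key = 21  [d.key * 2 + 31]
17. n2.acc = 2  [S₁.key * -2 + 16]
18. n2.env = true  [S₁.key > 6]
19. n2.mk = true  [S₁.env or S₁.mk]
20. n1.sig = "xz"  ["xz"]
21. n1.tag = -8  [(if S.env then B.wid else S.acc) - 27]
22. n11.ok = 26  [terminal]
23. n10.fin = true  [f.ok > 25]
24. n10.ok = -7  [-7]
25. n10.depth = "xn"  ["xn"]
26. n0.key = 27  [B.tag * 2 + 43]
27. n0.acc = 23  [A.ok * -1 + 16]
28. n0.env = false  [B.tag > -8]
29. n0.mk = true  [A.fin == true]

27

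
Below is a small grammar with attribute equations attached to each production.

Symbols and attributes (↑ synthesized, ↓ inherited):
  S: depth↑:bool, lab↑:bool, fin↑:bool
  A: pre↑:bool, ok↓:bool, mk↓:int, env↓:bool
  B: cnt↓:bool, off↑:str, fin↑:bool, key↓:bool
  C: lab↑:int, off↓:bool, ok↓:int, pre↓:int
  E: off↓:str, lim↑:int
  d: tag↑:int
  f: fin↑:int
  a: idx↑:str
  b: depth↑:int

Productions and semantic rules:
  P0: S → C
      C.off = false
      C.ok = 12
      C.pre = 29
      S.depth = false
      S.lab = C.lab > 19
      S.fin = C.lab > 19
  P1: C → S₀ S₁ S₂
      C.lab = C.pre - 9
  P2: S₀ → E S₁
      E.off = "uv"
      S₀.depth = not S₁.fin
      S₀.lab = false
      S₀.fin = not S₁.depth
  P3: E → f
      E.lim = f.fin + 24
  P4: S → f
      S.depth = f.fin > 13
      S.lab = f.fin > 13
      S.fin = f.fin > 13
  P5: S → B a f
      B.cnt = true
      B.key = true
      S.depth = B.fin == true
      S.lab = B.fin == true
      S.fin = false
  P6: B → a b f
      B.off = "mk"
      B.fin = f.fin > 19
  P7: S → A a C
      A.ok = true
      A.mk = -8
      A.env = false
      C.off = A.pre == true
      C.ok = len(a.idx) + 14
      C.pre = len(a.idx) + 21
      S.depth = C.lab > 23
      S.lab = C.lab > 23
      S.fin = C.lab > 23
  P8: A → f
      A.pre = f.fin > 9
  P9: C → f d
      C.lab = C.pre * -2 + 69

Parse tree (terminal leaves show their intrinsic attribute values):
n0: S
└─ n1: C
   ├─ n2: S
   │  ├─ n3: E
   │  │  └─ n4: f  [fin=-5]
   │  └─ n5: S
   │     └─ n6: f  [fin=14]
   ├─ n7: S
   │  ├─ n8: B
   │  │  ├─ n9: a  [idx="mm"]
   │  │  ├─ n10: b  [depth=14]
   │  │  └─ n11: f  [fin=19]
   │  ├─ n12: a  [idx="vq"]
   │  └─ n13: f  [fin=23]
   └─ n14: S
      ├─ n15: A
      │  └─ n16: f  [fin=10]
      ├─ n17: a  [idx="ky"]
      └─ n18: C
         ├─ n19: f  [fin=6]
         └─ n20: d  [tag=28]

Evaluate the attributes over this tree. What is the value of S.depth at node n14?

1. n1.off = false  [false]
2. n1.ok = 12  [12]
3. n1.pre = 29  [29]
4. n3.off = "uv"  ["uv"]
5. n4.fin = -5  [terminal]
6. n3.lim = 19  [f.fin + 24]
7. n6.fin = 14  [terminal]
8. n5.depth = true  [f.fin > 13]
9. n5.lab = true  [f.fin > 13]
10. n5.fin = true  [f.fin > 13]
11. n2.depth = false  [not S₁.fin]
12. n2.lab = false  [false]
13. n2.fin = false  [not S₁.depth]
14. n8.cnt = true  [true]
15. n8.key = true  [true]
16. n9.idx = "mm"  [terminal]
17. n10.depth = 14  [terminal]
18. n11.fin = 19  [terminal]
19. n8.off = "mk"  ["mk"]
20. n8.fin = false  [f.fin > 19]
21. n12.idx = "vq"  [terminal]
22. n13.fin = 23  [terminal]
23. n7.depth = false  [B.fin == true]
24. n7.lab = false  [B.fin == true]
25. n7.fin = false  [false]
26. n15.ok = true  [true]
27. n15.mk = -8  [-8]
28. n15.env = false  [false]
29. n16.fin = 10  [terminal]
30. n15.pre = true  [f.fin > 9]
31. n17.idx = "ky"  [terminal]
32. n18.off = true  [A.pre == true]
33. n18.ok = 16  [len(a.idx) + 14]
34. n18.pre = 23  [len(a.idx) + 21]
35. n19.fin = 6  [terminal]
36. n20.tag = 28  [terminal]
37. n18.lab = 23  [C.pre * -2 + 69]
38. n14.depth = false  [C.lab > 23]
39. n14.lab = false  [C.lab > 23]
40. n14.fin = false  [C.lab > 23]
41. n1.lab = 20  [C.pre - 9]
42. n0.depth = false  [false]
43. n0.lab = true  [C.lab > 19]
44. n0.fin = true  [C.lab > 19]

false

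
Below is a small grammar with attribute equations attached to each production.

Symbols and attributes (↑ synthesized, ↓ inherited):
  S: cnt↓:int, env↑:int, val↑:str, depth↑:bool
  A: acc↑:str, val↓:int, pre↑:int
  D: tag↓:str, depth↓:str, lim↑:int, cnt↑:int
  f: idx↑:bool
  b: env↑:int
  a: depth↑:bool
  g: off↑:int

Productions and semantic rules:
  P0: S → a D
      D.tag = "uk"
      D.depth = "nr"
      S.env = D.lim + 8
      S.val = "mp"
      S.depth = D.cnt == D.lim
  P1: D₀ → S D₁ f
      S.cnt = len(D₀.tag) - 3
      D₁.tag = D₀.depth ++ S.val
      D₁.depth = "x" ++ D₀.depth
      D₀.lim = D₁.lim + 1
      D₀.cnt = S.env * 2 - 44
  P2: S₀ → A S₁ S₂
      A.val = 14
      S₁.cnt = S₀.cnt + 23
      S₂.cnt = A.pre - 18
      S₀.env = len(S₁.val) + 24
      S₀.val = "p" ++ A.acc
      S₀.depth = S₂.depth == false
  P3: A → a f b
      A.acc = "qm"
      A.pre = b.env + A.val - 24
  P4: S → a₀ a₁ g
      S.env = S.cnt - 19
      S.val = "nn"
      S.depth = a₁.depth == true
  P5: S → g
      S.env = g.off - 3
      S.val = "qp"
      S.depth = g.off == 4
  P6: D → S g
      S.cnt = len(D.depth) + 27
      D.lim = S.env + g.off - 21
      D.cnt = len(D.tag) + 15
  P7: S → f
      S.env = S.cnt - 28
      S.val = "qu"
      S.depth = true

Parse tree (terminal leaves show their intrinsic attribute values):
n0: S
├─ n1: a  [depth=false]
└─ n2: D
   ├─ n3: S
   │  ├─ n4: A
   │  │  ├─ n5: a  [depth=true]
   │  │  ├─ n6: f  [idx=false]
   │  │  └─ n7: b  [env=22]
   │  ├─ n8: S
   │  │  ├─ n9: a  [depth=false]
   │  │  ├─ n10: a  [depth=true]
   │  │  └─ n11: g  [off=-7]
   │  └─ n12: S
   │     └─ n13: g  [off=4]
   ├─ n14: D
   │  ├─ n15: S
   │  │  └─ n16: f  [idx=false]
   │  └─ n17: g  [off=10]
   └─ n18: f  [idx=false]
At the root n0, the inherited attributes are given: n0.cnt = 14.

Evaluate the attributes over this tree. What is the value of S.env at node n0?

0

1. n0.cnt = 14  [given at root]
2. n1.depth = false  [terminal]
3. n2.tag = "uk"  ["uk"]
4. n2.depth = "nr"  ["nr"]
5. n3.cnt = -1  [len(D₀.tag) - 3]
6. n4.val = 14  [14]
7. n5.depth = true  [terminal]
8. n6.idx = false  [terminal]
9. n7.env = 22  [terminal]
10. n4.acc = "qm"  ["qm"]
11. n4.pre = 12  [b.env + A.val - 24]
12. n8.cnt = 22  [S₀.cnt + 23]
13. n9.depth = false  [terminal]
14. n10.depth = true  [terminal]
15. n11.off = -7  [terminal]
16. n8.env = 3  [S.cnt - 19]
17. n8.val = "nn"  ["nn"]
18. n8.depth = true  [a₁.depth == true]
19. n12.cnt = -6  [A.pre - 18]
20. n13.off = 4  [terminal]
21. n12.env = 1  [g.off - 3]
22. n12.val = "qp"  ["qp"]
23. n12.depth = true  [g.off == 4]
24. n3.env = 26  [len(S₁.val) + 24]
25. n3.val = "pqm"  ["p" ++ A.acc]
26. n3.depth = false  [S₂.depth == false]
27. n14.tag = "nrpqm"  [D₀.depth ++ S.val]
28. n14.depth = "xnr"  ["x" ++ D₀.depth]
29. n15.cnt = 30  [len(D.depth) + 27]
30. n16.idx = false  [terminal]
31. n15.env = 2  [S.cnt - 28]
32. n15.val = "qu"  ["qu"]
33. n15.depth = true  [true]
34. n17.off = 10  [terminal]
35. n14.lim = -9  [S.env + g.off - 21]
36. n14.cnt = 20  [len(D.tag) + 15]
37. n18.idx = false  [terminal]
38. n2.lim = -8  [D₁.lim + 1]
39. n2.cnt = 8  [S.env * 2 - 44]
40. n0.env = 0  [D.lim + 8]
41. n0.val = "mp"  ["mp"]
42. n0.depth = false  [D.cnt == D.lim]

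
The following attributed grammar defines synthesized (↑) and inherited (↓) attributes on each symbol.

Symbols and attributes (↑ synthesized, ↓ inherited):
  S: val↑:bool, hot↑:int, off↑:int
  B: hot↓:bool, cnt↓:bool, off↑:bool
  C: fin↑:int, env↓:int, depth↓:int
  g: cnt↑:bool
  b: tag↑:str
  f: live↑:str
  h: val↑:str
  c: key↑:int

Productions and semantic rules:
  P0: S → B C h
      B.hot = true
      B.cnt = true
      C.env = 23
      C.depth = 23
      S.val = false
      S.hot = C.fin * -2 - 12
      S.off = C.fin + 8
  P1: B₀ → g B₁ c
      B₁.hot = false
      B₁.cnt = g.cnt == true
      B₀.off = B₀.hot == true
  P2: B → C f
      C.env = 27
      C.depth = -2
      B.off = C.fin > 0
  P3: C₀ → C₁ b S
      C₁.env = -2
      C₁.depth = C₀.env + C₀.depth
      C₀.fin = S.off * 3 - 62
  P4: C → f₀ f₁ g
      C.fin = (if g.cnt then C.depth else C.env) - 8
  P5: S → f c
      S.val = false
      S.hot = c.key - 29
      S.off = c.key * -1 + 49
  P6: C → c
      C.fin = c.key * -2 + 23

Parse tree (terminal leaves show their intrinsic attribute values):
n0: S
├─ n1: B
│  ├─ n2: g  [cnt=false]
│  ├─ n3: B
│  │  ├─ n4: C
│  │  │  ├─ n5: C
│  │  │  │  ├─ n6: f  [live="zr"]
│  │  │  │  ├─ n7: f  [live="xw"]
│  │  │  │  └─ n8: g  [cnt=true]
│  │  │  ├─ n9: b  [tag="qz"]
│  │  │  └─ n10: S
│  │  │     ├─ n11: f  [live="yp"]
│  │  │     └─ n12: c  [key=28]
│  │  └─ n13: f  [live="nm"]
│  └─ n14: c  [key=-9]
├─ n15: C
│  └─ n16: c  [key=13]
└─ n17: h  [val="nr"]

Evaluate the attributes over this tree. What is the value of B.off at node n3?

1. n1.hot = true  [true]
2. n1.cnt = true  [true]
3. n2.cnt = false  [terminal]
4. n3.hot = false  [false]
5. n3.cnt = false  [g.cnt == true]
6. n4.env = 27  [27]
7. n4.depth = -2  [-2]
8. n5.env = -2  [-2]
9. n5.depth = 25  [C₀.env + C₀.depth]
10. n6.live = "zr"  [terminal]
11. n7.live = "xw"  [terminal]
12. n8.cnt = true  [terminal]
13. n5.fin = 17  [(if g.cnt then C.depth else C.env) - 8]
14. n9.tag = "qz"  [terminal]
15. n11.live = "yp"  [terminal]
16. n12.key = 28  [terminal]
17. n10.val = false  [false]
18. n10.hot = -1  [c.key - 29]
19. n10.off = 21  [c.key * -1 + 49]
20. n4.fin = 1  [S.off * 3 - 62]
21. n13.live = "nm"  [terminal]
22. n3.off = true  [C.fin > 0]
23. n14.key = -9  [terminal]
24. n1.off = true  [B₀.hot == true]
25. n15.env = 23  [23]
26. n15.depth = 23  [23]
27. n16.key = 13  [terminal]
28. n15.fin = -3  [c.key * -2 + 23]
29. n17.val = "nr"  [terminal]
30. n0.val = false  [false]
31. n0.hot = -6  [C.fin * -2 - 12]
32. n0.off = 5  [C.fin + 8]

true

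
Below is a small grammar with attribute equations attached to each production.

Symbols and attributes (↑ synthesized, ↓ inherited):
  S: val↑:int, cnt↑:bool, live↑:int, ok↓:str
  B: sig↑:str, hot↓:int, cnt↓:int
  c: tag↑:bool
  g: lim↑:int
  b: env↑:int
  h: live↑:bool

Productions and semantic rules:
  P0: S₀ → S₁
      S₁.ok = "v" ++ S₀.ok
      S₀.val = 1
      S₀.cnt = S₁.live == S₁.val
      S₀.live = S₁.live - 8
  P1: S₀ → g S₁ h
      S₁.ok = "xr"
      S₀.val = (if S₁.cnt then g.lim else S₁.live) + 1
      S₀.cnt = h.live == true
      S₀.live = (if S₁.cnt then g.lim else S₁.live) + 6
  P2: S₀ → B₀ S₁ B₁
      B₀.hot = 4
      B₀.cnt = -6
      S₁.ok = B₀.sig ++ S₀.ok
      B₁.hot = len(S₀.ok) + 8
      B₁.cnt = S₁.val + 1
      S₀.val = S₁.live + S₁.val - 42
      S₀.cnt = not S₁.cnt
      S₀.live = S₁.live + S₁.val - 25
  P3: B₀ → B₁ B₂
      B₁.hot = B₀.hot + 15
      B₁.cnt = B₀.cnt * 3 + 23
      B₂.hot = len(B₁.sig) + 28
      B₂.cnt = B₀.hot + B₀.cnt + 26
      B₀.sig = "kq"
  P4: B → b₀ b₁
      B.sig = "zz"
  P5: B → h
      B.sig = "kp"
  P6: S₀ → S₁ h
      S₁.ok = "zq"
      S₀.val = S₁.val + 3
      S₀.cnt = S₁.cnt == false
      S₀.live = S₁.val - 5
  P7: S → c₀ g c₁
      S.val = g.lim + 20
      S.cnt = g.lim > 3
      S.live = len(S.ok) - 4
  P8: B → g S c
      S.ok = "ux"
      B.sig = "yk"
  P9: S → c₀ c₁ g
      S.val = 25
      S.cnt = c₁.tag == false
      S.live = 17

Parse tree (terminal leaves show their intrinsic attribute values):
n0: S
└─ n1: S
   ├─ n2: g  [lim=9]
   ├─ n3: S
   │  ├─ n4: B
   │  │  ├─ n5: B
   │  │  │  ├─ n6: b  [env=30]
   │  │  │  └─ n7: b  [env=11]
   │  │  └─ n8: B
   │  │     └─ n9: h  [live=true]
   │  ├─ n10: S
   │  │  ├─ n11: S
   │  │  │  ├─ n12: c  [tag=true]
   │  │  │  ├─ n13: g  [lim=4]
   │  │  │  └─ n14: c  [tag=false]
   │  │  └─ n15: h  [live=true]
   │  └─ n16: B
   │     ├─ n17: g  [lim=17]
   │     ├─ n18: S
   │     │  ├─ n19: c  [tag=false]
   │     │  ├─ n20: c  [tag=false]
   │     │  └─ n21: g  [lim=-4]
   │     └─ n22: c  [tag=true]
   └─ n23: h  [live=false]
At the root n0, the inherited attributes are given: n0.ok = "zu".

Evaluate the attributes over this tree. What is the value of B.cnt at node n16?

1. n0.ok = "zu"  [given at root]
2. n1.ok = "vzu"  ["v" ++ S₀.ok]
3. n2.lim = 9  [terminal]
4. n3.ok = "xr"  ["xr"]
5. n4.hot = 4  [4]
6. n4.cnt = -6  [-6]
7. n5.hot = 19  [B₀.hot + 15]
8. n5.cnt = 5  [B₀.cnt * 3 + 23]
9. n6.env = 30  [terminal]
10. n7.env = 11  [terminal]
11. n5.sig = "zz"  ["zz"]
12. n8.hot = 30  [len(B₁.sig) + 28]
13. n8.cnt = 24  [B₀.hot + B₀.cnt + 26]
14. n9.live = true  [terminal]
15. n8.sig = "kp"  ["kp"]
16. n4.sig = "kq"  ["kq"]
17. n10.ok = "kqxr"  [B₀.sig ++ S₀.ok]
18. n11.ok = "zq"  ["zq"]
19. n12.tag = true  [terminal]
20. n13.lim = 4  [terminal]
21. n14.tag = false  [terminal]
22. n11.val = 24  [g.lim + 20]
23. n11.cnt = true  [g.lim > 3]
24. n11.live = -2  [len(S.ok) - 4]
25. n15.live = true  [terminal]
26. n10.val = 27  [S₁.val + 3]
27. n10.cnt = false  [S₁.cnt == false]
28. n10.live = 19  [S₁.val - 5]
29. n16.hot = 10  [len(S₀.ok) + 8]
30. n16.cnt = 28  [S₁.val + 1]
31. n17.lim = 17  [terminal]
32. n18.ok = "ux"  ["ux"]
33. n19.tag = false  [terminal]
34. n20.tag = false  [terminal]
35. n21.lim = -4  [terminal]
36. n18.val = 25  [25]
37. n18.cnt = true  [c₁.tag == false]
38. n18.live = 17  [17]
39. n22.tag = true  [terminal]
40. n16.sig = "yk"  ["yk"]
41. n3.val = 4  [S₁.live + S₁.val - 42]
42. n3.cnt = true  [not S₁.cnt]
43. n3.live = 21  [S₁.live + S₁.val - 25]
44. n23.live = false  [terminal]
45. n1.val = 10  [(if S₁.cnt then g.lim else S₁.live) + 1]
46. n1.cnt = false  [h.live == true]
47. n1.live = 15  [(if S₁.cnt then g.lim else S₁.live) + 6]
48. n0.val = 1  [1]
49. n0.cnt = false  [S₁.live == S₁.val]
50. n0.live = 7  [S₁.live - 8]

28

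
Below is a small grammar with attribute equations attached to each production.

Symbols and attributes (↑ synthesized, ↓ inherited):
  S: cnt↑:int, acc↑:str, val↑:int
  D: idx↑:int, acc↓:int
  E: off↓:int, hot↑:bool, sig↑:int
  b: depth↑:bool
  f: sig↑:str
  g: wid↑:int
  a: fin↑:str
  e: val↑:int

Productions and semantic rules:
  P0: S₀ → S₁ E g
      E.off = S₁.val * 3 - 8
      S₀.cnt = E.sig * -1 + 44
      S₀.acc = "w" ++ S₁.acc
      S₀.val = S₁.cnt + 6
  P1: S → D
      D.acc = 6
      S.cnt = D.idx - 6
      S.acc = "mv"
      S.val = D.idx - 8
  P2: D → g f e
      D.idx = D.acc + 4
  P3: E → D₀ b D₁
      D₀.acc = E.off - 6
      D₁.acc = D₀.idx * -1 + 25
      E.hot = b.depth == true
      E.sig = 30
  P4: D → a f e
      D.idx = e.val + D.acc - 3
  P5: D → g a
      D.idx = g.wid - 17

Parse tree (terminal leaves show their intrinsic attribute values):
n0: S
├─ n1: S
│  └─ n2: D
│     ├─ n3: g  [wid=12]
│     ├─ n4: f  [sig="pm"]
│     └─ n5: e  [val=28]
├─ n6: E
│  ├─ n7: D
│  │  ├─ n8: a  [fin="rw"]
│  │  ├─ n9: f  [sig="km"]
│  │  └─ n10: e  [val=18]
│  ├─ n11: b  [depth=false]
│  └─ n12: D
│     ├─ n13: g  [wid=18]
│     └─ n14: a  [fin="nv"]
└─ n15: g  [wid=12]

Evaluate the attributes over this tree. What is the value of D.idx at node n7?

1. n2.acc = 6  [6]
2. n3.wid = 12  [terminal]
3. n4.sig = "pm"  [terminal]
4. n5.val = 28  [terminal]
5. n2.idx = 10  [D.acc + 4]
6. n1.cnt = 4  [D.idx - 6]
7. n1.acc = "mv"  ["mv"]
8. n1.val = 2  [D.idx - 8]
9. n6.off = -2  [S₁.val * 3 - 8]
10. n7.acc = -8  [E.off - 6]
11. n8.fin = "rw"  [terminal]
12. n9.sig = "km"  [terminal]
13. n10.val = 18  [terminal]
14. n7.idx = 7  [e.val + D.acc - 3]
15. n11.depth = false  [terminal]
16. n12.acc = 18  [D₀.idx * -1 + 25]
17. n13.wid = 18  [terminal]
18. n14.fin = "nv"  [terminal]
19. n12.idx = 1  [g.wid - 17]
20. n6.hot = false  [b.depth == true]
21. n6.sig = 30  [30]
22. n15.wid = 12  [terminal]
23. n0.cnt = 14  [E.sig * -1 + 44]
24. n0.acc = "wmv"  ["w" ++ S₁.acc]
25. n0.val = 10  [S₁.cnt + 6]

7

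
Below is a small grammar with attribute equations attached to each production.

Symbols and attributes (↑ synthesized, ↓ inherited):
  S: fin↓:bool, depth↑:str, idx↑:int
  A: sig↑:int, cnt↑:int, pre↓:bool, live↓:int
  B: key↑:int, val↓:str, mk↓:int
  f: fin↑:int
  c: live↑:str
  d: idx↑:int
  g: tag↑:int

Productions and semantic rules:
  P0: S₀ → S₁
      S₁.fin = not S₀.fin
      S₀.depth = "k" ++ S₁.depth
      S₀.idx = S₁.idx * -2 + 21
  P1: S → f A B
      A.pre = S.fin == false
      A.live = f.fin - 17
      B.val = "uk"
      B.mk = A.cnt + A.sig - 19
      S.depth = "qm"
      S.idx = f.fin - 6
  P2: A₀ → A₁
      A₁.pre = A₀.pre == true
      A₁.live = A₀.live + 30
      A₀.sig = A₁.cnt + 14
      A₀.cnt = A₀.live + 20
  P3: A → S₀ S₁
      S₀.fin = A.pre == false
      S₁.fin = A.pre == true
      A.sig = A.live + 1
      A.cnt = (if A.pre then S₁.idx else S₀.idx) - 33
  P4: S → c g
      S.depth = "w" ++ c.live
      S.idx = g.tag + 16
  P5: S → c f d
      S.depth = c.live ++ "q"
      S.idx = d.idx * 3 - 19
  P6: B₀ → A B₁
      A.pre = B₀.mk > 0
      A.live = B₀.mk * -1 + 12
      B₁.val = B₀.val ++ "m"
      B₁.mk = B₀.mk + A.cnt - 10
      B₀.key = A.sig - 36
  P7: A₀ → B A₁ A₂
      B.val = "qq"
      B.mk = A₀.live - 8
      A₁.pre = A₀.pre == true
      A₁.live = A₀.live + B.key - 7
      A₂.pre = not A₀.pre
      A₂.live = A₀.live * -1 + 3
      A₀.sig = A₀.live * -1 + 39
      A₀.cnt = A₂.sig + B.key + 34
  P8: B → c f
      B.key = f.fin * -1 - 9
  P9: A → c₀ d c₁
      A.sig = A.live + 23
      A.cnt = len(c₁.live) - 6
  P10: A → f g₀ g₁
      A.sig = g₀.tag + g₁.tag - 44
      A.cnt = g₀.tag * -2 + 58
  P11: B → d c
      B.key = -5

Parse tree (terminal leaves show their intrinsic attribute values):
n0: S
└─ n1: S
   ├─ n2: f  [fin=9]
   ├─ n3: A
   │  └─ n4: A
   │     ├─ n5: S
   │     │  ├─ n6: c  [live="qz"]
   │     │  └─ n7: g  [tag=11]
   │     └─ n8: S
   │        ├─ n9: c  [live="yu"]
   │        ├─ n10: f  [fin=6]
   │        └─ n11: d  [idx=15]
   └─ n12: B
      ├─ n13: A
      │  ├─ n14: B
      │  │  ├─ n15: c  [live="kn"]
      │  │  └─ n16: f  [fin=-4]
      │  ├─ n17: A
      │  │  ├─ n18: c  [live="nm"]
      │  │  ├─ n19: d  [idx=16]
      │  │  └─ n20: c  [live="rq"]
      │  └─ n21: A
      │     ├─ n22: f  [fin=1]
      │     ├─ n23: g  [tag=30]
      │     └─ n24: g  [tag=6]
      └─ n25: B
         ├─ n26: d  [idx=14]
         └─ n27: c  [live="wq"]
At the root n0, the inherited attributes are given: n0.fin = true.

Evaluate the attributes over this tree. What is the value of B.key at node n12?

1. n0.fin = true  [given at root]
2. n1.fin = false  [not S₀.fin]
3. n2.fin = 9  [terminal]
4. n3.pre = true  [S.fin == false]
5. n3.live = -8  [f.fin - 17]
6. n4.pre = true  [A₀.pre == true]
7. n4.live = 22  [A₀.live + 30]
8. n5.fin = false  [A.pre == false]
9. n6.live = "qz"  [terminal]
10. n7.tag = 11  [terminal]
11. n5.depth = "wqz"  ["w" ++ c.live]
12. n5.idx = 27  [g.tag + 16]
13. n8.fin = true  [A.pre == true]
14. n9.live = "yu"  [terminal]
15. n10.fin = 6  [terminal]
16. n11.idx = 15  [terminal]
17. n8.depth = "yuq"  [c.live ++ "q"]
18. n8.idx = 26  [d.idx * 3 - 19]
19. n4.sig = 23  [A.live + 1]
20. n4.cnt = -7  [(if A.pre then S₁.idx else S₀.idx) - 33]
21. n3.sig = 7  [A₁.cnt + 14]
22. n3.cnt = 12  [A₀.live + 20]
23. n12.val = "uk"  ["uk"]
24. n12.mk = 0  [A.cnt + A.sig - 19]
25. n13.pre = false  [B₀.mk > 0]
26. n13.live = 12  [B₀.mk * -1 + 12]
27. n14.val = "qq"  ["qq"]
28. n14.mk = 4  [A₀.live - 8]
29. n15.live = "kn"  [terminal]
30. n16.fin = -4  [terminal]
31. n14.key = -5  [f.fin * -1 - 9]
32. n17.pre = false  [A₀.pre == true]
33. n17.live = 0  [A₀.live + B.key - 7]
34. n18.live = "nm"  [terminal]
35. n19.idx = 16  [terminal]
36. n20.live = "rq"  [terminal]
37. n17.sig = 23  [A.live + 23]
38. n17.cnt = -4  [len(c₁.live) - 6]
39. n21.pre = true  [not A₀.pre]
40. n21.live = -9  [A₀.live * -1 + 3]
41. n22.fin = 1  [terminal]
42. n23.tag = 30  [terminal]
43. n24.tag = 6  [terminal]
44. n21.sig = -8  [g₀.tag + g₁.tag - 44]
45. n21.cnt = -2  [g₀.tag * -2 + 58]
46. n13.sig = 27  [A₀.live * -1 + 39]
47. n13.cnt = 21  [A₂.sig + B.key + 34]
48. n25.val = "ukm"  [B₀.val ++ "m"]
49. n25.mk = 11  [B₀.mk + A.cnt - 10]
50. n26.idx = 14  [terminal]
51. n27.live = "wq"  [terminal]
52. n25.key = -5  [-5]
53. n12.key = -9  [A.sig - 36]
54. n1.depth = "qm"  ["qm"]
55. n1.idx = 3  [f.fin - 6]
56. n0.depth = "kqm"  ["k" ++ S₁.depth]
57. n0.idx = 15  [S₁.idx * -2 + 21]

-9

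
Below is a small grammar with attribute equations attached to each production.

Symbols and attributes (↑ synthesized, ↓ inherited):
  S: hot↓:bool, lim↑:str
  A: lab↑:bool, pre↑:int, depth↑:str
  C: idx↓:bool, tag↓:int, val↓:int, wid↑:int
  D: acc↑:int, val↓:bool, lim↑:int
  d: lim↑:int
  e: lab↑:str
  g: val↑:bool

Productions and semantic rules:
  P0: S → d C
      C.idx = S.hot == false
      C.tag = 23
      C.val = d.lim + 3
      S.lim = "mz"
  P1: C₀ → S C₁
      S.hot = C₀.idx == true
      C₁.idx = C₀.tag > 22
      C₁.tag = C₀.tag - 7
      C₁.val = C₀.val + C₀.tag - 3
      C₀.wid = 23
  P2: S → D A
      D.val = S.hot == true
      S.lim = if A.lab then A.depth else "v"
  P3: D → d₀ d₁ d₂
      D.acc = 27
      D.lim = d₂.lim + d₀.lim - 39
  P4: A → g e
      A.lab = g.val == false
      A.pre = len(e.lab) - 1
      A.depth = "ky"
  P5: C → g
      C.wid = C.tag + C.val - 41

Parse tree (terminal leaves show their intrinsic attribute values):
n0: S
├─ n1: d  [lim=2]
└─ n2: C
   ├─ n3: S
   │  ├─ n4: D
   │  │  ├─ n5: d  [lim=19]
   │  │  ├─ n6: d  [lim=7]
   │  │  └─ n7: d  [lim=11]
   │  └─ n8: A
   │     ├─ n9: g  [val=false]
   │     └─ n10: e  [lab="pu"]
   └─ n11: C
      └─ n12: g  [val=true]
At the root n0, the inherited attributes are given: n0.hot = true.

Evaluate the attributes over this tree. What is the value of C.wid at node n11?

1. n0.hot = true  [given at root]
2. n1.lim = 2  [terminal]
3. n2.idx = false  [S.hot == false]
4. n2.tag = 23  [23]
5. n2.val = 5  [d.lim + 3]
6. n3.hot = false  [C₀.idx == true]
7. n4.val = false  [S.hot == true]
8. n5.lim = 19  [terminal]
9. n6.lim = 7  [terminal]
10. n7.lim = 11  [terminal]
11. n4.acc = 27  [27]
12. n4.lim = -9  [d₂.lim + d₀.lim - 39]
13. n9.val = false  [terminal]
14. n10.lab = "pu"  [terminal]
15. n8.lab = true  [g.val == false]
16. n8.pre = 1  [len(e.lab) - 1]
17. n8.depth = "ky"  ["ky"]
18. n3.lim = "ky"  [if A.lab then A.depth else "v"]
19. n11.idx = true  [C₀.tag > 22]
20. n11.tag = 16  [C₀.tag - 7]
21. n11.val = 25  [C₀.val + C₀.tag - 3]
22. n12.val = true  [terminal]
23. n11.wid = 0  [C.tag + C.val - 41]
24. n2.wid = 23  [23]
25. n0.lim = "mz"  ["mz"]

0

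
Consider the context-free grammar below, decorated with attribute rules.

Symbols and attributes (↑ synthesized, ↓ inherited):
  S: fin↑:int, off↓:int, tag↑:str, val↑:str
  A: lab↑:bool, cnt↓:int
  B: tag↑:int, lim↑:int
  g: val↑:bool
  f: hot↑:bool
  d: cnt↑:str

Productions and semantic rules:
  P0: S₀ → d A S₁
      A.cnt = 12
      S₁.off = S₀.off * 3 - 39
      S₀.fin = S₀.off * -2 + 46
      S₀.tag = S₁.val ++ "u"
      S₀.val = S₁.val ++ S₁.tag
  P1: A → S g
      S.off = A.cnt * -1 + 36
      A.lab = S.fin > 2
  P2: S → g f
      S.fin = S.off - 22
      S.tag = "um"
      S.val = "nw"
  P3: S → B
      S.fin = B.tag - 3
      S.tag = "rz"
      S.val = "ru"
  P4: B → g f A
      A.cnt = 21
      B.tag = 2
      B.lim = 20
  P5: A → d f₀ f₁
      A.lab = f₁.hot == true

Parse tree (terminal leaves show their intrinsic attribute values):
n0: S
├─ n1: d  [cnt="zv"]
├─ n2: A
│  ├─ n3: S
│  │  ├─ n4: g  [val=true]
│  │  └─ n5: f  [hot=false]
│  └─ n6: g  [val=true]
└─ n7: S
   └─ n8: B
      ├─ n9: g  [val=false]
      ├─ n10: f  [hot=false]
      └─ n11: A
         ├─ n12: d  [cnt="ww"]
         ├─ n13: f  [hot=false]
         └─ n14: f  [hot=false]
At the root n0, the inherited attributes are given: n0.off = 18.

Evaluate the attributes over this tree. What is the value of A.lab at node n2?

1. n0.off = 18  [given at root]
2. n1.cnt = "zv"  [terminal]
3. n2.cnt = 12  [12]
4. n3.off = 24  [A.cnt * -1 + 36]
5. n4.val = true  [terminal]
6. n5.hot = false  [terminal]
7. n3.fin = 2  [S.off - 22]
8. n3.tag = "um"  ["um"]
9. n3.val = "nw"  ["nw"]
10. n6.val = true  [terminal]
11. n2.lab = false  [S.fin > 2]
12. n7.off = 15  [S₀.off * 3 - 39]
13. n9.val = false  [terminal]
14. n10.hot = false  [terminal]
15. n11.cnt = 21  [21]
16. n12.cnt = "ww"  [terminal]
17. n13.hot = false  [terminal]
18. n14.hot = false  [terminal]
19. n11.lab = false  [f₁.hot == true]
20. n8.tag = 2  [2]
21. n8.lim = 20  [20]
22. n7.fin = -1  [B.tag - 3]
23. n7.tag = "rz"  ["rz"]
24. n7.val = "ru"  ["ru"]
25. n0.fin = 10  [S₀.off * -2 + 46]
26. n0.tag = "ruu"  [S₁.val ++ "u"]
27. n0.val = "rurz"  [S₁.val ++ S₁.tag]

false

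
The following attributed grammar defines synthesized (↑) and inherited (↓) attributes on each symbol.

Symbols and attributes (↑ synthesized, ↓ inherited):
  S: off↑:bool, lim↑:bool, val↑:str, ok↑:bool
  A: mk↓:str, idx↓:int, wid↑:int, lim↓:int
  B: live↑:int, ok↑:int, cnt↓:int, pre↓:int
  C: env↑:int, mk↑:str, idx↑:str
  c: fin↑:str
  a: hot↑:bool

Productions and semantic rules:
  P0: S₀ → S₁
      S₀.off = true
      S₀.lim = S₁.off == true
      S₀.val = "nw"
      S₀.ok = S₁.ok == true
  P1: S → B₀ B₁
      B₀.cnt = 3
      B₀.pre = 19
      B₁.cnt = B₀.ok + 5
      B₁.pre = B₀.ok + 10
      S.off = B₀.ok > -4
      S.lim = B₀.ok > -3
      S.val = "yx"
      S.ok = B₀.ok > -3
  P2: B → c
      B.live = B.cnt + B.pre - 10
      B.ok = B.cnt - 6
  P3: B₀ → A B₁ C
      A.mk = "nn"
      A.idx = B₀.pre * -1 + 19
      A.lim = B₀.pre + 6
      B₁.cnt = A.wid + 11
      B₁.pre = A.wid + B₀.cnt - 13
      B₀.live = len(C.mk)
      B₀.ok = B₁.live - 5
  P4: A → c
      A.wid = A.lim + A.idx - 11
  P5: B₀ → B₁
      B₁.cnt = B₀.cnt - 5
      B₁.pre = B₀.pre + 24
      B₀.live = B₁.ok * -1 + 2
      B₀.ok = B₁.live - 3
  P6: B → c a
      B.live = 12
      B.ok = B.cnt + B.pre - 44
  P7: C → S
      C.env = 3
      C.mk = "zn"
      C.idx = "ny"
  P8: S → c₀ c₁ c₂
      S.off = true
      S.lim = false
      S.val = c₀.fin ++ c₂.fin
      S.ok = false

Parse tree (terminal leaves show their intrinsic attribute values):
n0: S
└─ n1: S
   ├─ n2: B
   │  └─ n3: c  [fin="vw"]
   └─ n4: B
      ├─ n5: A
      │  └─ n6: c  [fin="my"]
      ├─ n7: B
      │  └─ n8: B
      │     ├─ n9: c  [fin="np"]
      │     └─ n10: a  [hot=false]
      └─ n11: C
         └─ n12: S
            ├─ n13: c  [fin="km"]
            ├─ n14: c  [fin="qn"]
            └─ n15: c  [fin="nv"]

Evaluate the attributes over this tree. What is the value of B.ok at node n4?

1. n2.cnt = 3  [3]
2. n2.pre = 19  [19]
3. n3.fin = "vw"  [terminal]
4. n2.live = 12  [B.cnt + B.pre - 10]
5. n2.ok = -3  [B.cnt - 6]
6. n4.cnt = 2  [B₀.ok + 5]
7. n4.pre = 7  [B₀.ok + 10]
8. n5.mk = "nn"  ["nn"]
9. n5.idx = 12  [B₀.pre * -1 + 19]
10. n5.lim = 13  [B₀.pre + 6]
11. n6.fin = "my"  [terminal]
12. n5.wid = 14  [A.lim + A.idx - 11]
13. n7.cnt = 25  [A.wid + 11]
14. n7.pre = 3  [A.wid + B₀.cnt - 13]
15. n8.cnt = 20  [B₀.cnt - 5]
16. n8.pre = 27  [B₀.pre + 24]
17. n9.fin = "np"  [terminal]
18. n10.hot = false  [terminal]
19. n8.live = 12  [12]
20. n8.ok = 3  [B.cnt + B.pre - 44]
21. n7.live = -1  [B₁.ok * -1 + 2]
22. n7.ok = 9  [B₁.live - 3]
23. n13.fin = "km"  [terminal]
24. n14.fin = "qn"  [terminal]
25. n15.fin = "nv"  [terminal]
26. n12.off = true  [true]
27. n12.lim = false  [false]
28. n12.val = "kmnv"  [c₀.fin ++ c₂.fin]
29. n12.ok = false  [false]
30. n11.env = 3  [3]
31. n11.mk = "zn"  ["zn"]
32. n11.idx = "ny"  ["ny"]
33. n4.live = 2  [len(C.mk)]
34. n4.ok = -6  [B₁.live - 5]
35. n1.off = true  [B₀.ok > -4]
36. n1.lim = false  [B₀.ok > -3]
37. n1.val = "yx"  ["yx"]
38. n1.ok = false  [B₀.ok > -3]
39. n0.off = true  [true]
40. n0.lim = true  [S₁.off == true]
41. n0.val = "nw"  ["nw"]
42. n0.ok = false  [S₁.ok == true]

-6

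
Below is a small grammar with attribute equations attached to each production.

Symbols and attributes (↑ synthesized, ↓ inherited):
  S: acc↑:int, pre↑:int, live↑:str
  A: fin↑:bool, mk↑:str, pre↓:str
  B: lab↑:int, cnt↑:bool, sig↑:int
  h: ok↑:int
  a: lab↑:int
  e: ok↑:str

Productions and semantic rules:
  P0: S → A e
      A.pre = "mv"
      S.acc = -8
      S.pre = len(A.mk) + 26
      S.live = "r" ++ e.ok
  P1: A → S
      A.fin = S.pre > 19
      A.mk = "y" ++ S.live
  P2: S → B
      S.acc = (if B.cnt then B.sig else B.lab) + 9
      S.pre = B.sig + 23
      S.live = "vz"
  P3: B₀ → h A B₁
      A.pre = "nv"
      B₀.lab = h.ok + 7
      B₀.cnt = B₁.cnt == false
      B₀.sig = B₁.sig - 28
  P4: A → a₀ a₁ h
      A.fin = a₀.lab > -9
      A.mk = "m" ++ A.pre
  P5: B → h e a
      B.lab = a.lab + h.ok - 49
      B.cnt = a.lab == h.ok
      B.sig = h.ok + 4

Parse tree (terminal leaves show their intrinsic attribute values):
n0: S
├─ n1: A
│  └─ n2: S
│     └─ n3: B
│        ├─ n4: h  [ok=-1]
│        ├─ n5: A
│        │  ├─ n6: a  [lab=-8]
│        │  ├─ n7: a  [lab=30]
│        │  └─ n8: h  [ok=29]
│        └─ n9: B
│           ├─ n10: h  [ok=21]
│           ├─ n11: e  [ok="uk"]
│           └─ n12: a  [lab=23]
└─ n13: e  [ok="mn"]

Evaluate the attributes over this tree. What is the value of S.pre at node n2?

20

1. n1.pre = "mv"  ["mv"]
2. n4.ok = -1  [terminal]
3. n5.pre = "nv"  ["nv"]
4. n6.lab = -8  [terminal]
5. n7.lab = 30  [terminal]
6. n8.ok = 29  [terminal]
7. n5.fin = true  [a₀.lab > -9]
8. n5.mk = "mnv"  ["m" ++ A.pre]
9. n10.ok = 21  [terminal]
10. n11.ok = "uk"  [terminal]
11. n12.lab = 23  [terminal]
12. n9.lab = -5  [a.lab + h.ok - 49]
13. n9.cnt = false  [a.lab == h.ok]
14. n9.sig = 25  [h.ok + 4]
15. n3.lab = 6  [h.ok + 7]
16. n3.cnt = true  [B₁.cnt == false]
17. n3.sig = -3  [B₁.sig - 28]
18. n2.acc = 6  [(if B.cnt then B.sig else B.lab) + 9]
19. n2.pre = 20  [B.sig + 23]
20. n2.live = "vz"  ["vz"]
21. n1.fin = true  [S.pre > 19]
22. n1.mk = "yvz"  ["y" ++ S.live]
23. n13.ok = "mn"  [terminal]
24. n0.acc = -8  [-8]
25. n0.pre = 29  [len(A.mk) + 26]
26. n0.live = "rmn"  ["r" ++ e.ok]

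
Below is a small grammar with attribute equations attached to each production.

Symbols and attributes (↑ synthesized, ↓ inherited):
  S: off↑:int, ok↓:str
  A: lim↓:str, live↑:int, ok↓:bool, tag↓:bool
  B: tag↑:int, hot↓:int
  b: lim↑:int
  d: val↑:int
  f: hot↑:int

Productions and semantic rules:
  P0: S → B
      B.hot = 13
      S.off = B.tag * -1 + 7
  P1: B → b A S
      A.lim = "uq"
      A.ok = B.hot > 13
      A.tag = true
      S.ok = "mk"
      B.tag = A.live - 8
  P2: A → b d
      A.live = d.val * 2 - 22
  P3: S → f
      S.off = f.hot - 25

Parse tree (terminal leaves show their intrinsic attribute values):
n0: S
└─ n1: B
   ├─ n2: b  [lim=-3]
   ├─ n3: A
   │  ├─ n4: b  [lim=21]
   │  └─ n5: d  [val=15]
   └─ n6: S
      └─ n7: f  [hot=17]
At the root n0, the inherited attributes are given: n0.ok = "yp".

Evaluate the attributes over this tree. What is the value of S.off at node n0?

7

1. n0.ok = "yp"  [given at root]
2. n1.hot = 13  [13]
3. n2.lim = -3  [terminal]
4. n3.lim = "uq"  ["uq"]
5. n3.ok = false  [B.hot > 13]
6. n3.tag = true  [true]
7. n4.lim = 21  [terminal]
8. n5.val = 15  [terminal]
9. n3.live = 8  [d.val * 2 - 22]
10. n6.ok = "mk"  ["mk"]
11. n7.hot = 17  [terminal]
12. n6.off = -8  [f.hot - 25]
13. n1.tag = 0  [A.live - 8]
14. n0.off = 7  [B.tag * -1 + 7]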